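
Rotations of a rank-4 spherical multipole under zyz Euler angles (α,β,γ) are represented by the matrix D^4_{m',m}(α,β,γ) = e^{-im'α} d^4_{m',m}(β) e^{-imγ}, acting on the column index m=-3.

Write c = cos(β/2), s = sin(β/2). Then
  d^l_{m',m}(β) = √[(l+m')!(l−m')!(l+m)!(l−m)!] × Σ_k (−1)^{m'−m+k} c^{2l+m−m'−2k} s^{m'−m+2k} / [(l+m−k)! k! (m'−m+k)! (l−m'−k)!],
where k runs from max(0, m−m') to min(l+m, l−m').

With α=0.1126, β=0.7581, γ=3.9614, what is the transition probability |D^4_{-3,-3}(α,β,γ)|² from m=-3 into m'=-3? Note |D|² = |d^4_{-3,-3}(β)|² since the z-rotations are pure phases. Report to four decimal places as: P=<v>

D^4_{-3,-3}(0.1126,0.7581,3.9614) = e^{-i·-3·0.1126}·d^4_{-3,-3}(0.7581)·e^{-i·-3·3.9614}. Compute d first:
c=cos(0.7581/2)=0.929017, s=sin(0.7581/2)=0.370038; N=√[1·5040·1·5040]=5040.000000
The bounds max(0,m−m')=0 and min(l+m,l−m')=1 give 2 terms
  k=0: (−1)^0·5040.0000/(5040)·0.9290^8·0.3700^0 = +0.554866
  k=1: (−1)^1·5040.0000/(720)·0.9290^6·0.3700^2 = -0.616214
d^4_{-3,-3}(0.7581) = +0.554866 -0.616214 = -0.061349
|D^4_{-3,-3}|² = |d^4_{-3,-3}(β)|² = (-0.061349)² = 0.003764 (the z-rotation phases have unit modulus)

P=0.0038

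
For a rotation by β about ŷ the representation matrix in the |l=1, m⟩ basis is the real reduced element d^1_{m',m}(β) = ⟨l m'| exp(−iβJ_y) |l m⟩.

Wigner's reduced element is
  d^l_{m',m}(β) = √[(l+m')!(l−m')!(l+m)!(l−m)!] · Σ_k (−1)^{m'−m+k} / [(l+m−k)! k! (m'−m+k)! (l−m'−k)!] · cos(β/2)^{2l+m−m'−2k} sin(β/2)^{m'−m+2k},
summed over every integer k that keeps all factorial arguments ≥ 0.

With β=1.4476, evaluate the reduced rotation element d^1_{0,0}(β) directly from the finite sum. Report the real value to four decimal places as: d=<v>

d^1_{0,0}(β=1.4476) via Wigner's sum:
Half-angle: c=0.749295, s=0.662237. N=√(1·1·1·1)=1.000000
The bounds max(0,m−m')=0 and min(l+m,l−m')=1 give 2 terms
  k=0: (−1)^0·1.0000/(1)·0.7493^2·0.6622^0 = +0.561442
  k=1: (−1)^1·1.0000/(1)·0.7493^0·0.6622^2 = -0.438558
d^1_{0,0}(1.4476) = +0.561442 -0.438558 = +0.122885

d=0.1229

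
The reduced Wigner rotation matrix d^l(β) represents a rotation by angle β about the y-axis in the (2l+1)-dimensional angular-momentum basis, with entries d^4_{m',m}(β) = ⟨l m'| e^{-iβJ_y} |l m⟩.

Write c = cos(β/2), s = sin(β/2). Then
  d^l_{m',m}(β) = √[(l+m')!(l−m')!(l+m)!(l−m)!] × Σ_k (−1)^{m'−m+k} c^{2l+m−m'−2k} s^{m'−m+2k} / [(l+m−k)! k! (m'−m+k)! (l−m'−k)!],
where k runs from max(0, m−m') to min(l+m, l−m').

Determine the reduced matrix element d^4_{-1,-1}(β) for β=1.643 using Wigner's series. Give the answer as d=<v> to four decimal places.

d^4_{-1,-1}(β=1.643) via Wigner's sum:
c=cos(1.643/2)=0.681124, s=sin(1.643/2)=0.732168; N=√[6·120·6·120]=720.000000
The bounds max(0,m−m')=0 and min(l+m,l−m')=3 give 4 terms
  k=0: (−1)^0·720.0000/(720)·0.6811^8·0.7322^0 = +0.046324
  k=1: (−1)^1·720.0000/(48)·0.6811^6·0.7322^2 = -0.802914
  k=2: (−1)^2·720.0000/(24)·0.6811^4·0.7322^4 = +1.855535
  k=3: (−1)^3·720.0000/(72)·0.6811^2·0.7322^6 = -0.714690
d^4_{-1,-1}(1.643) = +0.046324 -0.802914 +1.855535 -0.714690 = +0.384255

d=0.3843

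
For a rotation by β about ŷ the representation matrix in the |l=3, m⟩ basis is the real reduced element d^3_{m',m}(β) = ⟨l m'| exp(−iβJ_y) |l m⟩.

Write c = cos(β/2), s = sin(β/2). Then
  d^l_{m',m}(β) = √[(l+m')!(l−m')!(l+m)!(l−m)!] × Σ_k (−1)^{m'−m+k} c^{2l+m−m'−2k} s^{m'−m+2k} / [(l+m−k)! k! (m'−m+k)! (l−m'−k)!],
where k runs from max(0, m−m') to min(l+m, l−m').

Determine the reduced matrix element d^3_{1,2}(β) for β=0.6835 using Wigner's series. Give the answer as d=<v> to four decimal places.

d^3_{1,2}(β=0.6835) via Wigner's sum:
With c≡cos(β/2)=0.942170 and s≡sin(β/2)=0.335136, N=[24·2·120·1]^{1/2}=75.894664
k: max(0,(2)−(1))=1 … min(3+(2),3−(1))=2
  k=1: (−1)^0·75.8947/(24)·0.9422^5·0.3351^1 = +0.786805
  k=2: (−1)^1·75.8947/(12)·0.9422^3·0.3351^3 = -0.199105
d^3_{1,2}(0.6835) = +0.786805 -0.199105 = +0.587700

d=0.5877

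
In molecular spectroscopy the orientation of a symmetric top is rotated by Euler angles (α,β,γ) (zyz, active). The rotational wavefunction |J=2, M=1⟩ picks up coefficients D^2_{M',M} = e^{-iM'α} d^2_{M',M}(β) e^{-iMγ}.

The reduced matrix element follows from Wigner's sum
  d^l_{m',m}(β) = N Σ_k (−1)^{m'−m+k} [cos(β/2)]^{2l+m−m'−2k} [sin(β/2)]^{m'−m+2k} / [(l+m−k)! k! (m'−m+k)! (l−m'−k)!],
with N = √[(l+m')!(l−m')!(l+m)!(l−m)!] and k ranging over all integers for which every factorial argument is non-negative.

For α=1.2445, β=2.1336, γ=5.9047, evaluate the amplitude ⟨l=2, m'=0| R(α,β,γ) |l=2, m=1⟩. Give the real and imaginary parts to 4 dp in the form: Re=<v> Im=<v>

Split into d^2_{0,1}(β=2.1336) × two z-phases.
Half-angle: c=0.482929, s=0.875660. N=√(2·2·6·1)=4.898979
The bounds max(0,m−m')=1 and min(l+m,l−m')=2 give 2 terms
  k=1: (−1)^0·4.8990/(2)·0.4829^3·0.8757^1 = +0.241580
  k=2: (−1)^1·4.8990/(2)·0.4829^1·0.8757^3 = -0.794264
d^2_{0,1}(2.1336) = +0.241580 -0.794264 = -0.552684
Attach z-rotation phases: D = e^{-i(0)(1.2445)}·(-0.552684)·e^{-i(1)(5.9047)} = -0.513568-0.204224i

Re=-0.5136 Im=-0.2042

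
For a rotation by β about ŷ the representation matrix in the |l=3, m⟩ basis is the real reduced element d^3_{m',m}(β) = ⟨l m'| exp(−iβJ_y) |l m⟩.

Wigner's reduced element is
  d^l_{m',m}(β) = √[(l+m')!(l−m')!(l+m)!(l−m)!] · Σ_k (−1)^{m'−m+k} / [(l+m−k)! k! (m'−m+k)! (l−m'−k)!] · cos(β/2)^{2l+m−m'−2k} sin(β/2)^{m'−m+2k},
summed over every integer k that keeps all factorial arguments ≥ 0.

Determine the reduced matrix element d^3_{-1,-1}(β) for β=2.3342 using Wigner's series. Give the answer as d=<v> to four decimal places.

d=0.5047

d^3_{-1,-1}(β=2.3342) via Wigner's sum:
c=cos(2.3342/2)=0.392820, s=sin(2.3342/2)=0.919615; N=√[2·24·2·24]=48.000000
Admissible k: 0..2 (factorial args all ≥0)
  k=0: (−1)^0·48.0000/(48)·0.3928^6·0.9196^0 = +0.003674
  k=1: (−1)^1·48.0000/(6)·0.3928^4·0.9196^2 = -0.161093
  k=2: (−1)^2·48.0000/(8)·0.3928^2·0.9196^4 = +0.662161
d^3_{-1,-1}(2.3342) = +0.003674 -0.161093 +0.662161 = +0.504742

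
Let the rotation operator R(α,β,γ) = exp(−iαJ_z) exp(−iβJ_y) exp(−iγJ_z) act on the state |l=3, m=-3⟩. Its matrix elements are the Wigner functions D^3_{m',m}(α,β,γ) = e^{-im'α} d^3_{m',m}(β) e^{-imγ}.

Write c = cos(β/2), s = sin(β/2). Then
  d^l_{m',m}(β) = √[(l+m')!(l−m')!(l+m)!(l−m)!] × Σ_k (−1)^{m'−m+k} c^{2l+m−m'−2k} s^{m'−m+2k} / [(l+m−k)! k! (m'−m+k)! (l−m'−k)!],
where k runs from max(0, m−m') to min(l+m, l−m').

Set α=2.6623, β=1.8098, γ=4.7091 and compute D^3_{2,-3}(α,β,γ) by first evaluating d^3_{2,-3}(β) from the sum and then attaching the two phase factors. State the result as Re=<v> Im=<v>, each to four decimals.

D^3_{2,-3}(2.6623,1.8098,4.7091) = e^{-i·2·2.6623}·d^3_{2,-3}(1.8098)·e^{-i·-3·4.7091}. Compute d first:
Half-angle: c=0.617764, s=0.786363. N=√(120·1·1·720)=293.938769
The bounds max(0,m−m')=0 and min(l+m,l−m')=0 give 1 term
  k=0: (−1)^5·293.9388/(120)·0.6178^1·0.7864^5 = -0.455004
d^3_{2,-3}(1.8098) = -0.455004
D = (+0.574678+0.818379i)·(-0.455004)·(+0.009867+0.999951i) = +0.369767-0.265142i

Re=0.3698 Im=-0.2651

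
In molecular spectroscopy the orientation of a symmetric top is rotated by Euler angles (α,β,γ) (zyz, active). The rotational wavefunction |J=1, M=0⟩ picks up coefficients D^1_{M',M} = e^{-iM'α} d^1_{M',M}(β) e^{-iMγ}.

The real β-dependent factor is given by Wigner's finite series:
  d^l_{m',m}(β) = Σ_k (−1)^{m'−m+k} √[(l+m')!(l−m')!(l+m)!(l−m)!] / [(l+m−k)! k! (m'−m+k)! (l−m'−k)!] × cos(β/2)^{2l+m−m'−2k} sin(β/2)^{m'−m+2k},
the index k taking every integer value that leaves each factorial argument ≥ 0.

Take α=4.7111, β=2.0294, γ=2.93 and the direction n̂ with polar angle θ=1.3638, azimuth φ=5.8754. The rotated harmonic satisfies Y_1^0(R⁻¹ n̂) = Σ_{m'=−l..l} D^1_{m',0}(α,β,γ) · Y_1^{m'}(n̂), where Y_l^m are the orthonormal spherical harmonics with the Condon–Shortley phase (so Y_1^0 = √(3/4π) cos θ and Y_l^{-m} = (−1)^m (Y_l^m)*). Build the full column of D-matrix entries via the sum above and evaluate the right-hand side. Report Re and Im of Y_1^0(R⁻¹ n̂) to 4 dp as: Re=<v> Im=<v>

Need the full column D^1_{m',0} for m'=−1..1 at α=4.7111, β=2.0294, γ=2.93.
cos(β/2)=0.527875, sin(β/2)=0.849322
d^1_{-1,0}: single k=1 term ⇒ +0.634043;  D = -0.000817-0.634042i
d^1_{0,0}: k∈[0..1] ⇒ +0.278652 -0.721348 = -0.442696;  D = -0.442696+0.000000i
d^1_{1,0}: single k=0 term ⇒ -0.634043;  D = +0.000817-0.634042i
Y_1^{m'}(θ=1.3638,φ=5.8754) and Σ D·Y over m':
  (-0.0008-0.6340i)·(+0.3104+0.1341i)  (-0.4427+0.0000i)·(+0.1004+0.0000i)  (+0.0008-0.6340i)·(-0.3104+0.1341i)
Y_1^0(R⁻¹ n̂) = +0.125075+0.000000i

Re=0.1251 Im=0.0000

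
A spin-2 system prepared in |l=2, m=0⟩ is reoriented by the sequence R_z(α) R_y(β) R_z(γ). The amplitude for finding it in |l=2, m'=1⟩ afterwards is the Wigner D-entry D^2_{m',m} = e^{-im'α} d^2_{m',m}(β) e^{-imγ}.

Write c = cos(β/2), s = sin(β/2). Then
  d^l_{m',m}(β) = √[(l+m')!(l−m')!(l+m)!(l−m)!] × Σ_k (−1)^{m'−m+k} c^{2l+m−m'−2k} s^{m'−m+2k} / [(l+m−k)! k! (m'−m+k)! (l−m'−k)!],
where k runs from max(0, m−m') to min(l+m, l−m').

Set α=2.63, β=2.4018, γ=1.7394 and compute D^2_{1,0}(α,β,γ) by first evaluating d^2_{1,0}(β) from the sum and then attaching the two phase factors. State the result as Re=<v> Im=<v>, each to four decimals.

Re=-0.5317 Im=-0.2986

First d^2_{1,0}(β=2.4018), then the phase factors e^{-i(1)α} and e^{-i(0)γ}:
With c≡cos(β/2)=0.361519 and s≡sin(β/2)=0.932365, N=[6·1·2·2]^{1/2}=4.898979
The bounds max(0,m−m')=0 and min(l+m,l−m')=1 give 2 terms
  k=0: (−1)^1·4.8990/(2)·0.3615^3·0.9324^1 = -0.107908
  k=1: (−1)^2·4.8990/(2)·0.3615^1·0.9324^3 = +0.717735
d^2_{1,0}(2.4018) = -0.107908 +0.717735 = +0.609827
Attach z-rotation phases: D = e^{-i(1)(2.63)}·(+0.609827)·e^{-i(0)(1.7394)} = -0.531748-0.298551i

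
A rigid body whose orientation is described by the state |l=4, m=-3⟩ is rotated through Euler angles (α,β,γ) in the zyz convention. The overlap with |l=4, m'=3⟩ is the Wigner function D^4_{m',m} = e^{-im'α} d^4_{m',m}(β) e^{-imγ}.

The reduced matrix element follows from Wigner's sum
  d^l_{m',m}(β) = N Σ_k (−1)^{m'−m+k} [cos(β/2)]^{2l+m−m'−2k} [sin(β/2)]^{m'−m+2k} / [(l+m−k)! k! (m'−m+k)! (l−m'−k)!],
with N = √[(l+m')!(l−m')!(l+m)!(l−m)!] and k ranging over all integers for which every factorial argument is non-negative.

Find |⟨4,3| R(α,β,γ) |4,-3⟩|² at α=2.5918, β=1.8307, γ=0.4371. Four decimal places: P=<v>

P=0.2397

First d^4_{3,-3}(β=1.8307), then the phase factors e^{-i(3)α} and e^{-i(-3)γ}:
Half-angle: c=0.609513, s=0.792776. N=√(5040·1·1·5040)=5040.000000
k: max(0,(-3)−(3))=0 … min(4+(-3),4−(3))=1
  k=0: (−1)^6·5040.0000/(720)·0.6095^2·0.7928^6 = +0.645605
  k=1: (−1)^7·5040.0000/(5040)·0.6095^0·0.7928^8 = -0.156028
d^4_{3,-3}(1.8307) = +0.645605 -0.156028 = +0.489577
|D^4_{3,-3}|² = |d^4_{3,-3}(β)|² = (+0.489577)² = 0.239685 (the z-rotation phases have unit modulus)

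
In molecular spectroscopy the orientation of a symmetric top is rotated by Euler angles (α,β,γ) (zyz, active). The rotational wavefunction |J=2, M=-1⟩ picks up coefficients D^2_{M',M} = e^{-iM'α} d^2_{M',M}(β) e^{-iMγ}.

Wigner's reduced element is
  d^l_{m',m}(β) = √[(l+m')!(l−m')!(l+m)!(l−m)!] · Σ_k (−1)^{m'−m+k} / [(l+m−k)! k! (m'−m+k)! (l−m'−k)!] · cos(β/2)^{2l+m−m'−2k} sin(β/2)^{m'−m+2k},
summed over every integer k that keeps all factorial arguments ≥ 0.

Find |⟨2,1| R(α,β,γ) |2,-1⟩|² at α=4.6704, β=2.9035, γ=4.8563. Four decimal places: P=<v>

P=0.8654

Split into d^2_{1,-1}(β=2.9035) × two z-phases.
With c≡cos(β/2)=0.118765 and s≡sin(β/2)=0.992922, N=[6·1·1·6]^{1/2}=6.000000
k∈{0,1} keeps every argument non-negative
  k=0: (−1)^2·6.0000/(2)·0.1188^2·0.9929^2 = +0.041719
  k=1: (−1)^3·6.0000/(6)·0.1188^0·0.9929^4 = -0.971989
d^2_{1,-1}(2.9035) = +0.041719 -0.971989 = -0.930270
|D^2_{1,-1}|² = |d^2_{1,-1}(β)|² = (-0.930270)² = 0.865402 (the z-rotation phases have unit modulus)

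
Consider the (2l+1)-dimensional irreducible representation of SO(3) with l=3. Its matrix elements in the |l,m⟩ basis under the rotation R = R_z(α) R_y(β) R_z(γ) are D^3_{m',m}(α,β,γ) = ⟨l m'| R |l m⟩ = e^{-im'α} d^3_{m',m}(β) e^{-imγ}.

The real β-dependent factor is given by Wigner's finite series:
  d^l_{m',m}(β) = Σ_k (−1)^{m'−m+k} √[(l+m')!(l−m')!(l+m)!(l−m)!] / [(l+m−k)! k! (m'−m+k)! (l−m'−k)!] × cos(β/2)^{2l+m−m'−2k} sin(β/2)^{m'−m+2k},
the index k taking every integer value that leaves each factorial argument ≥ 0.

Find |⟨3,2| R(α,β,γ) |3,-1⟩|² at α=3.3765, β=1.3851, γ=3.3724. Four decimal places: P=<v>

P=0.2423

D^3_{2,-1}(3.3765,1.3851,3.3724) = e^{-i·2·3.3765}·d^3_{2,-1}(1.3851)·e^{-i·-1·3.3724}. Compute d first:
With c≡cos(β/2)=0.769620 and s≡sin(β/2)=0.638502, N=[120·1·2·24]^{1/2}=75.894664
Admissible k: 0..1 (factorial args all ≥0)
  k=0: (−1)^3·75.8947/(12)·0.7696^3·0.6385^3 = -0.750492
  k=1: (−1)^4·75.8947/(24)·0.7696^1·0.6385^5 = +0.258278
d^3_{2,-1}(1.3851) = -0.750492 +0.258278 = -0.492214
|D^3_{2,-1}|² = |d^3_{2,-1}(β)|² = (-0.492214)² = 0.242275 (the z-rotation phases have unit modulus)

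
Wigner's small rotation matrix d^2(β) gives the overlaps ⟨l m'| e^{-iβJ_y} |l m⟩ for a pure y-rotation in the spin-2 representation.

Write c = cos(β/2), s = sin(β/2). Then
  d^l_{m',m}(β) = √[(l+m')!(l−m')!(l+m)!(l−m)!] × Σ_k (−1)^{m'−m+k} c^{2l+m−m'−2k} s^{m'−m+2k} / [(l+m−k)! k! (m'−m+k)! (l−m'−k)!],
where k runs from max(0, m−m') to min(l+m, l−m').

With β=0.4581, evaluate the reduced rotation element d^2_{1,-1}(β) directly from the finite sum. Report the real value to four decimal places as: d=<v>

d^2_{1,-1}(β=0.4581) via Wigner's sum:
With c≡cos(β/2)=0.973883 and s≡sin(β/2)=0.227052, N=[6·1·1·6]^{1/2}=6.000000
k: max(0,(-1)−(1))=0 … min(2+(-1),2−(1))=1
  k=0: (−1)^2·6.0000/(2)·0.9739^2·0.2271^2 = +0.146685
  k=1: (−1)^3·6.0000/(6)·0.9739^0·0.2271^4 = -0.002658
d^2_{1,-1}(0.4581) = +0.146685 -0.002658 = +0.144028

d=0.1440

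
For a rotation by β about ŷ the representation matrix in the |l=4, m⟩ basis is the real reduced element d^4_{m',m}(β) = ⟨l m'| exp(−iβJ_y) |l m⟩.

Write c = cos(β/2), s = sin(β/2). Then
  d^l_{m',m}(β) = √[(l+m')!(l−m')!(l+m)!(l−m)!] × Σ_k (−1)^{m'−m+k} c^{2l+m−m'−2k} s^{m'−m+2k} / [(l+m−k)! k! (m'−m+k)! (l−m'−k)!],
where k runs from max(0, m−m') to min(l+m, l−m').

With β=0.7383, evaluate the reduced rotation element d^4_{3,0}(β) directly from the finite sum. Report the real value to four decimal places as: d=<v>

d^4_{3,0}(β=0.7383) via Wigner's sum:
Half-angle: c=0.932634, s=0.360823. N=√(5040·1·24·24)=1703.830978
Admissible k: 0..1 (factorial args all ≥0)
  k=0: (−1)^3·1703.8310/(144)·0.9326^5·0.3608^3 = -0.392196
  k=1: (−1)^4·1703.8310/(144)·0.9326^3·0.3608^5 = +0.058704
d^4_{3,0}(0.7383) = -0.392196 +0.058704 = -0.333492

d=-0.3335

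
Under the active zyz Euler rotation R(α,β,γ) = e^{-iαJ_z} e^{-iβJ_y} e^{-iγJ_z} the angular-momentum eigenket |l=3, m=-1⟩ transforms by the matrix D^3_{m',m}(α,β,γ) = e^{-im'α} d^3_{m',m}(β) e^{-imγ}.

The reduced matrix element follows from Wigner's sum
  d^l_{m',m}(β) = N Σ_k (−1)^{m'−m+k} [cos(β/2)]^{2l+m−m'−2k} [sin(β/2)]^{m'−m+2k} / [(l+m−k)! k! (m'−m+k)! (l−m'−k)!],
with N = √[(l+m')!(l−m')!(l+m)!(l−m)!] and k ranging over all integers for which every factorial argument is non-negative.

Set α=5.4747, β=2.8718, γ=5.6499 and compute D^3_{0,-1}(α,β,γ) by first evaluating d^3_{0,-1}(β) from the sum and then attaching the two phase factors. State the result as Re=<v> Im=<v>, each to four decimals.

Split into d^3_{0,-1}(β=2.8718) × two z-phases.
c=cos(2.8718/2)=0.134488, s=sin(2.8718/2)=0.990915; N=√[6·6·2·24]=41.569219
The bounds max(0,m−m')=0 and min(l+m,l−m')=2 give 3 terms
  k=0: (−1)^1·41.5692/(12)·0.1345^5·0.9909^1 = -0.000151
  k=1: (−1)^2·41.5692/(4)·0.1345^3·0.9909^3 = +0.024596
  k=2: (−1)^3·41.5692/(12)·0.1345^1·0.9909^5 = -0.445098
d^3_{0,-1}(2.8718) = -0.000151 +0.024596 -0.445098 = -0.420653
Phases: e^{-i·(0)·5.4747}=+1.000000+0.000000i, e^{-i·(-1)·5.6499}=+0.806088-0.591796i ⇒ D=-0.339083+0.248941i

Re=-0.3391 Im=0.2489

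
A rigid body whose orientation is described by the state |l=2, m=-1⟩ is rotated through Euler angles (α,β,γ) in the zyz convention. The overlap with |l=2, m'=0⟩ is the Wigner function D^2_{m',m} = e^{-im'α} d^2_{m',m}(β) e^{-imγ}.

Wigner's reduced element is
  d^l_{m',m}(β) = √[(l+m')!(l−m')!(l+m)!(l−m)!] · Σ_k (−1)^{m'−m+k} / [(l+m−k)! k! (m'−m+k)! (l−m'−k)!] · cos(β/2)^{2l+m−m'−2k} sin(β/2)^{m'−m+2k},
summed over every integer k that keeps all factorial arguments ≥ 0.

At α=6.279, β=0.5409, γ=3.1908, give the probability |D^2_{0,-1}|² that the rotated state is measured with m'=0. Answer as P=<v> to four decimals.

P=0.2923

First d^2_{0,-1}(β=0.5409), then the phase factors e^{-i(0)α} and e^{-i(-1)γ}:
c=cos(0.5409/2)=0.963651, s=sin(0.5409/2)=0.267165; N=√[2·2·1·6]=4.898979
The bounds max(0,m−m')=0 and min(l+m,l−m')=1 give 2 terms
  k=0: (−1)^1·4.8990/(2)·0.9637^3·0.2672^1 = -0.585618
  k=1: (−1)^2·4.8990/(2)·0.9637^1·0.2672^3 = +0.045013
d^2_{0,-1}(0.5409) = -0.585618 +0.045013 = -0.540605
|D^2_{0,-1}|² = |d^2_{0,-1}(β)|² = (-0.540605)² = 0.292254 (the z-rotation phases have unit modulus)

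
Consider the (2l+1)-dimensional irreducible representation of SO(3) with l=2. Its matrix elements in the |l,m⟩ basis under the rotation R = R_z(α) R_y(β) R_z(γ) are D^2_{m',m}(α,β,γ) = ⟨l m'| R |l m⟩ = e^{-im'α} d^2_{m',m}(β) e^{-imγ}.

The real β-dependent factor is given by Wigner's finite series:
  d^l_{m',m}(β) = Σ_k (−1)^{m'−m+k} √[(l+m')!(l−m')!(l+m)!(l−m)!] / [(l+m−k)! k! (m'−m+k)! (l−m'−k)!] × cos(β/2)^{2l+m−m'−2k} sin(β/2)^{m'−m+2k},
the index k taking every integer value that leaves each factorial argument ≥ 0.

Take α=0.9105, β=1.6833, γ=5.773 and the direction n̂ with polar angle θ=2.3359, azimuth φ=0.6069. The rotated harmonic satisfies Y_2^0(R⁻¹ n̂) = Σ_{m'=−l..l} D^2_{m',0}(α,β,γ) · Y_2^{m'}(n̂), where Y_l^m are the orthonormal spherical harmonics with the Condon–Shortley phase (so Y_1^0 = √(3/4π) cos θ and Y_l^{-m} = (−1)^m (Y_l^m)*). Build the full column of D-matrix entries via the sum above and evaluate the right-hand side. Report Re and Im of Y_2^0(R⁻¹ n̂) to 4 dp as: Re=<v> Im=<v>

Re=0.2336 Im=0.0000

Need the full column D^2_{m',0} for m'=−2..2 at α=0.9105, β=1.6833, γ=5.773.
cos(β/2)=0.666233, sin(β/2)=0.745743
d^2_{-2,0}: single k=2 term ⇒ +0.604654;  D = -0.149713+0.585827i
d^2_{-1,0}: k∈[1..2] ⇒ +0.540187 -0.676815 = -0.136629;  D = -0.083801-0.107911i
d^2_{0,0}: k∈[0..2] ⇒ +0.197018 -0.987396 +0.309284 = -0.481094;  D = -0.481094+0.000000i
d^2_{1,0}: k∈[0..1] ⇒ -0.540187 +0.676815 = +0.136629;  D = +0.083801-0.107911i
d^2_{2,0}: single k=0 term ⇒ +0.604654;  D = -0.149713-0.585827i
Y_2^{m'}(θ=2.3359,φ=0.6069) and Σ D·Y over m':
  (-0.1497+0.5858i)·(+0.0702-0.1883i)  (-0.0838-0.1079i)·(-0.3170+0.2201i)  (-0.4811+0.0000i)·(+0.1385+0.0000i)  (+0.0838-0.1079i)·(+0.3170+0.2201i)  (-0.1497-0.5858i)·(+0.0702+0.1883i)
Y_2^0(R⁻¹ n̂) = +0.233607+0.000000i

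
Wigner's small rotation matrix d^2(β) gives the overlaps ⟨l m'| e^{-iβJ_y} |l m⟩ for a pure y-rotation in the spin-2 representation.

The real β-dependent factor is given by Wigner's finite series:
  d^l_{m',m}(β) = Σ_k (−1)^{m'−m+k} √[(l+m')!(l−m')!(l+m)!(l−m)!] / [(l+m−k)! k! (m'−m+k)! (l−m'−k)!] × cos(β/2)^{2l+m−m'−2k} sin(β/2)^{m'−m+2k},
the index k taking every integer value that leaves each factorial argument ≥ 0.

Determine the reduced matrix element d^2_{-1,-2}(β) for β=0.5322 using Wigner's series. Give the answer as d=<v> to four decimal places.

d=-0.4723

d^2_{-1,-2}(β=0.5322) via Wigner's sum:
c=cos(0.5322/2)=0.964804, s=sin(0.5322/2)=0.262971; N=√[1·6·1·24]=12.000000
k: max(0,(-2)−(-1))=0 … min(2+(-2),2−(-1))=0
  k=0: (−1)^1·12.0000/(6)·0.9648^3·0.2630^1 = -0.472340
d^2_{-1,-2}(0.5322) = -0.472340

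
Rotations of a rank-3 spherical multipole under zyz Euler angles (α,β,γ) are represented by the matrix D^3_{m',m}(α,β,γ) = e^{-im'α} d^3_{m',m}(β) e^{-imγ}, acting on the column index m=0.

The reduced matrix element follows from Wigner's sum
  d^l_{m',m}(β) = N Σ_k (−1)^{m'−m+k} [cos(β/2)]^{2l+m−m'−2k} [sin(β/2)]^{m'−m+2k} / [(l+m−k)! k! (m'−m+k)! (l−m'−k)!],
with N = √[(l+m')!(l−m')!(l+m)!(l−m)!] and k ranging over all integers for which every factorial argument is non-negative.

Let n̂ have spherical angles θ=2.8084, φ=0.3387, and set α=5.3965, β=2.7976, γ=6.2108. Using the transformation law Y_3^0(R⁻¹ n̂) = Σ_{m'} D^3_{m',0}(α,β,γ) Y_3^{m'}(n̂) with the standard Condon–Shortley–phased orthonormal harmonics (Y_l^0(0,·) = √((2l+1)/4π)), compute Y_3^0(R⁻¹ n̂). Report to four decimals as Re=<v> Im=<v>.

Re=0.4485 Im=0.0000

Need the full column D^3_{m',0} for m'=−3..3 at α=5.3965, β=2.7976, γ=6.2108.
cos(β/2)=0.171150, sin(β/2)=0.985245
d^3_{-3,0}: single k=3 term ⇒ +0.021442;  D = -0.019004-0.009931i
d^3_{-2,0}: k∈[2..3] ⇒ +0.004562 -0.151178 = -0.146616;  D = +0.029498+0.143618i
d^3_{-1,0}: k∈[1..3] ⇒ +0.000501 -0.049828 +0.550412 = +0.501085;  D = +0.316678-0.388332i
d^3_{0,0}: k∈[0..3] ⇒ +0.000025 -0.007496 +0.248411 -0.914672 = -0.673732;  D = -0.673732+0.000000i
d^3_{1,0}: k∈[0..2] ⇒ -0.000501 +0.049828 -0.550412 = -0.501085;  D = -0.316678-0.388332i
d^3_{2,0}: k∈[0..1] ⇒ +0.004562 -0.151178 = -0.146616;  D = +0.029498-0.143618i
d^3_{3,0}: single k=0 term ⇒ -0.021442;  D = +0.019004-0.009931i
Y_3^{m'}(θ=2.8084,φ=0.3387) and Σ D·Y over m':
  (-0.0190-0.0099i)·(+0.0077-0.0124i)  (+0.0295+0.1436i)·(-0.0805+0.0648i)  (+0.3167-0.3883i)·(+0.3455-0.1217i)  (-0.6737+0.0000i)·(-0.5167+0.0000i)  (-0.3167-0.3883i)·(-0.3455-0.1217i)  (+0.0295-0.1436i)·(-0.0805-0.0648i)  (+0.0190-0.0099i)·(-0.0077-0.0124i)
Y_3^0(R⁻¹ n̂) = +0.448505-0.000000i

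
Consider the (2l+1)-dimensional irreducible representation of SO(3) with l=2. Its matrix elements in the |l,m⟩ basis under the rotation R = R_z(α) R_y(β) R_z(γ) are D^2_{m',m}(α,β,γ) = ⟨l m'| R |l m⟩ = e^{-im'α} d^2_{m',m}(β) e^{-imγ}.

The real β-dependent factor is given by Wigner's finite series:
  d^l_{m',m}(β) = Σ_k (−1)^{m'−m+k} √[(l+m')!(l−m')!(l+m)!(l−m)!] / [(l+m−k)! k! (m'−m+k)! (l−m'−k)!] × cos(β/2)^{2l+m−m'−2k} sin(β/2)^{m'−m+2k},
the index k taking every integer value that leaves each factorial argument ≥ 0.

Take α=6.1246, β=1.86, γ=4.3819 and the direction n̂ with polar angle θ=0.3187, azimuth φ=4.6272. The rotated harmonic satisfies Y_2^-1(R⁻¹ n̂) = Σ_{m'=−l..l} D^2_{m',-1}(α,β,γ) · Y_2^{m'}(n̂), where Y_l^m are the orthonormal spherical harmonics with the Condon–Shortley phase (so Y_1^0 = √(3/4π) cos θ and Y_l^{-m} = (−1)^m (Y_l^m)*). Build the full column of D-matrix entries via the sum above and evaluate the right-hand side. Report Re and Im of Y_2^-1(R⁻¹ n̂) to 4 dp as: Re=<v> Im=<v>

Need the full column D^2_{m',-1} for m'=−2..2 at α=6.1246, β=1.86, γ=4.3819.
cos(β/2)=0.597834, sin(β/2)=0.801620
d^2_{-2,-1}: single k=1 term ⇒ +0.342563;  D = -0.206676-0.273193i
d^2_{-1,-1}: k∈[0..1] ⇒ +0.127739 -0.689000 = -0.561262;  D = +0.263686+0.495464i
d^2_{0,-1}: k∈[0..1] ⇒ -0.419552 +0.754331 = +0.334779;  D = -0.108638-0.316662i
d^2_{1,-1}: k∈[0..1] ⇒ +0.689000 -0.412928 = +0.276073;  D = -0.047225-0.272004i
d^2_{2,-1}: single k=0 term ⇒ -0.615908;  D = +0.008203+0.615854i
Y_2^{m'}(θ=0.3187,φ=4.6272) and Σ D·Y over m':
  (-0.2067-0.2732i)·(-0.0374-0.0064i)  (+0.2637+0.4955i)·(-0.0196+0.2290i)  (-0.1086-0.3167i)·(+0.5379+0.0000i)  (-0.0472-0.2720i)·(+0.0196+0.2290i)  (+0.0082+0.6159i)·(-0.0374+0.0064i)
Y_2^-1(R⁻¹ n̂) = -0.113997-0.147187i

Re=-0.1140 Im=-0.1472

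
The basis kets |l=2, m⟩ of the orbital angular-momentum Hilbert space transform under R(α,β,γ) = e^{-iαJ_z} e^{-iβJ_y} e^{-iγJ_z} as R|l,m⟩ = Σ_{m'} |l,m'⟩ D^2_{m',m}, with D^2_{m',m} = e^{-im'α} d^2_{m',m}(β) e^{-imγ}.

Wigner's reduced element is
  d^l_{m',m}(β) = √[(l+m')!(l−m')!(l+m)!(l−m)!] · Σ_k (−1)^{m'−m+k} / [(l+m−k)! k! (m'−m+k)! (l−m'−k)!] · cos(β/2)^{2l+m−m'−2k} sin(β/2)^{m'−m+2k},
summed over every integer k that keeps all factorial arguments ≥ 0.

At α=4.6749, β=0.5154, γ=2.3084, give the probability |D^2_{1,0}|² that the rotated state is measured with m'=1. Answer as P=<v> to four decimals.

First d^2_{1,0}(β=0.5154), then the phase factors e^{-i(1)α} and e^{-i(0)γ}:
With c≡cos(β/2)=0.966979 and s≡sin(β/2)=0.254857, N=[6·1·2·2]^{1/2}=4.898979
The bounds max(0,m−m')=0 and min(l+m,l−m')=1 give 2 terms
  k=0: (−1)^1·4.8990/(2)·0.9670^3·0.2549^1 = -0.564447
  k=1: (−1)^2·4.8990/(2)·0.9670^1·0.2549^3 = +0.039209
d^2_{1,0}(0.5154) = -0.564447 +0.039209 = -0.525238
|D^2_{1,0}|² = |d^2_{1,0}(β)|² = (-0.525238)² = 0.275875 (the z-rotation phases have unit modulus)

P=0.2759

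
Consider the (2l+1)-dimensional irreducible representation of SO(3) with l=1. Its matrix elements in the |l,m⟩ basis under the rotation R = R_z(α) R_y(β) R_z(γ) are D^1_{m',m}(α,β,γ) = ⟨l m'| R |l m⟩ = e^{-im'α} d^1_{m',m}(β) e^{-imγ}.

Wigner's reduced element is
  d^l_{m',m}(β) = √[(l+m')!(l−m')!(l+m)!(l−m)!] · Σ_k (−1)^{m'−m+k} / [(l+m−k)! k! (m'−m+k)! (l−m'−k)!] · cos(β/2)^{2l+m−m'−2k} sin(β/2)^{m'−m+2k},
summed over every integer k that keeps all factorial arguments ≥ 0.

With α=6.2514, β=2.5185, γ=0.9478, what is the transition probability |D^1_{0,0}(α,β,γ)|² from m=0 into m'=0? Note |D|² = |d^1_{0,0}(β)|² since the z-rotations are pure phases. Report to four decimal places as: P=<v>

Split into d^1_{0,0}(β=2.5185) × two z-phases.
c=cos(2.5185/2)=0.306531, s=sin(2.5185/2)=0.951861; N=√[1·1·1·1]=1.000000
k: max(0,(0)−(0))=0 … min(1+(0),1−(0))=1
  k=0: (−1)^0·1.0000/(1)·0.3065^2·0.9519^0 = +0.093961
  k=1: (−1)^1·1.0000/(1)·0.3065^0·0.9519^2 = -0.906039
d^1_{0,0}(2.5185) = +0.093961 -0.906039 = -0.812078
|D^1_{0,0}|² = |d^1_{0,0}(β)|² = (-0.812078)² = 0.659470 (the z-rotation phases have unit modulus)

P=0.6595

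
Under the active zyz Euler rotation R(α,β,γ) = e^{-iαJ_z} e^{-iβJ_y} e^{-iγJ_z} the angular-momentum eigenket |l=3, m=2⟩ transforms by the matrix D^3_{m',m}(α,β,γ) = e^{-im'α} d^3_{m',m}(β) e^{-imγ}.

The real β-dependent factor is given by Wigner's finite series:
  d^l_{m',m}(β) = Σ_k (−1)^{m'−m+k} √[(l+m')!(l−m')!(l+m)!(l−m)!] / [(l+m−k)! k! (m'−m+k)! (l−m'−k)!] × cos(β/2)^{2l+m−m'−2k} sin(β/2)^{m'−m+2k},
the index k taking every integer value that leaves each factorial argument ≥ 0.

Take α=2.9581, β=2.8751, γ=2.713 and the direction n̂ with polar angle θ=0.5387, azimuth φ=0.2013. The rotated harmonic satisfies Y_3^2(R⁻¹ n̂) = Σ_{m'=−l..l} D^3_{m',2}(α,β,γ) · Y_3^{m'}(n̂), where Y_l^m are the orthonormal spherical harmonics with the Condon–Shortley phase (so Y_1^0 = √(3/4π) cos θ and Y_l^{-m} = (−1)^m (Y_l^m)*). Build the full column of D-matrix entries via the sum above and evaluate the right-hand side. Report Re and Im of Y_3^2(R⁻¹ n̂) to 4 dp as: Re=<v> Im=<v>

Need the full column D^3_{m',2} for m'=−3..3 at α=2.9581, β=2.8751, γ=2.713.
cos(β/2)=0.132852, sin(β/2)=0.991136
d^3_{-3,2}: single k=5 term ⇒ +0.311251;  D = -0.296726-0.093973i
d^3_{-2,2}: k∈[4..5] ⇒ +0.085161 -0.947980 = -0.862819;  D = -0.761212-0.406217i
d^3_{-1,2}: k∈[3..4] ⇒ +0.014439 -0.401823 = -0.387384;  D = +0.302750+0.241680i
d^3_{0,2}: k∈[2..3] ⇒ +0.001676 -0.093289 = -0.091613;  D = -0.059967-0.069260i
d^3_{1,2}: k∈[1..2] ⇒ +0.000130 -0.014439 = -0.014309;  D = +0.007235+0.012345i
d^3_{2,2}: k∈[0..1] ⇒ +0.000005 -0.001530 = -0.001525;  D = -0.000518-0.001434i
d^3_{3,2}: single k=0 term ⇒ -0.000100;  D = +0.000016+0.000099i
Y_3^{m'}(θ=0.5387,φ=0.2013) and Σ D·Y over m':
  (-0.2967-0.0940i)·(+0.0464-0.0320i)  (-0.7612-0.4062i)·(+0.2124-0.0905i)  (+0.3027+0.2417i)·(+0.4360-0.0890i)  (-0.0600-0.0693i)·(+0.2191+0.0000i)  (+0.0072+0.0123i)·(-0.4360-0.0890i)  (-0.0005-0.0014i)·(+0.2124+0.0905i)  (+0.0000+0.0001i)·(-0.0464-0.0320i)
Y_3^2(R⁻¹ n̂) = -0.076876+0.044587i

Re=-0.0769 Im=0.0446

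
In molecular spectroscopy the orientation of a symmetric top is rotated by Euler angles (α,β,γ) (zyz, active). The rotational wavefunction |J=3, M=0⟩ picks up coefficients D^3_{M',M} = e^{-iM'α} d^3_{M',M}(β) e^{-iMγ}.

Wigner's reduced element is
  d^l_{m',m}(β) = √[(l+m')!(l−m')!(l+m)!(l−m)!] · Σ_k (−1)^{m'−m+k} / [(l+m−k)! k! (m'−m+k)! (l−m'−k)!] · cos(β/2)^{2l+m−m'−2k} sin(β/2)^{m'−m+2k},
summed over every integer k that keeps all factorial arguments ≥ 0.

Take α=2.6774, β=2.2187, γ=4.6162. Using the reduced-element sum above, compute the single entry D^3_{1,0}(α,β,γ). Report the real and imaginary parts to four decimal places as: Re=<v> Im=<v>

Split into d^3_{1,0}(β=2.2187) × two z-phases.
Half-angle: c=0.445244, s=0.895409. N=√(24·2·6·6)=41.569219
k∈{0,1,2} keeps every argument non-negative
  k=0: (−1)^1·41.5692/(12)·0.4452^5·0.8954^1 = -0.054275
  k=1: (−1)^2·41.5692/(4)·0.4452^3·0.8954^3 = +0.658522
  k=2: (−1)^3·41.5692/(12)·0.4452^1·0.8954^5 = -0.887762
d^3_{1,0}(2.2187) = -0.054275 +0.658522 -0.887762 = -0.283516
D = (-0.894183-0.447701i)·(-0.283516)·(+1.000000+0.000000i) = +0.253515+0.126930i

Re=0.2535 Im=0.1269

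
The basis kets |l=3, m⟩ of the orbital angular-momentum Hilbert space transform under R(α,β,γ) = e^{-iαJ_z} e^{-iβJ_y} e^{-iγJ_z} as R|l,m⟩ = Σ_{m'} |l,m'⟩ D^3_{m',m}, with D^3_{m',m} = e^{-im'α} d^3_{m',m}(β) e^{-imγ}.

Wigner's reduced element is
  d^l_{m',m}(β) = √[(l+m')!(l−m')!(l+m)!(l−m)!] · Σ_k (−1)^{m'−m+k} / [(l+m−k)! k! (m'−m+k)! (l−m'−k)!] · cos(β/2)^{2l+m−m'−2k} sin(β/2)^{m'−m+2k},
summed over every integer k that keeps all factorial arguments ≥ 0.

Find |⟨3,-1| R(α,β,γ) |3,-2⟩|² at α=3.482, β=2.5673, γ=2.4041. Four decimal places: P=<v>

D^3_{-1,-2}(3.482,2.5673,2.4041) = e^{-i·-1·3.482}·d^3_{-1,-2}(2.5673)·e^{-i·-2·2.4041}. Compute d first:
c=cos(2.5673/2)=0.283217, s=sin(2.5673/2)=0.959056; N=√[2·24·1·120]=75.894664
The bounds max(0,m−m')=0 and min(l+m,l−m')=1 give 2 terms
  k=0: (−1)^1·75.8947/(24)·0.2832^5·0.9591^1 = -0.005526
  k=1: (−1)^2·75.8947/(12)·0.2832^3·0.9591^3 = +0.126741
d^3_{-1,-2}(2.5673) = -0.005526 +0.126741 = +0.121215
|D^3_{-1,-2}|² = |d^3_{-1,-2}(β)|² = (+0.121215)² = 0.014693 (the z-rotation phases have unit modulus)

P=0.0147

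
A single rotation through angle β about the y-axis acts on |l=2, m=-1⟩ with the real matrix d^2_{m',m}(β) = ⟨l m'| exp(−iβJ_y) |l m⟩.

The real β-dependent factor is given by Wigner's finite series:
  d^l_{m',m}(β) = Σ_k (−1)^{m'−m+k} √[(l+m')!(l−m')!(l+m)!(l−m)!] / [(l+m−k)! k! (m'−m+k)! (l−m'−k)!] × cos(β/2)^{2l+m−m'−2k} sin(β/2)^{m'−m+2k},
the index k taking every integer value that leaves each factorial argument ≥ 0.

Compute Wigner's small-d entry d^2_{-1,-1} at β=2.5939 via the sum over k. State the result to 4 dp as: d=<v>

d=-0.1980

d^2_{-1,-1}(β=2.5939) via Wigner's sum:
Half-angle: c=0.270436, s=0.962738. N=√(1·6·1·6)=6.000000
k∈{0,1} keeps every argument non-negative
  k=0: (−1)^0·6.0000/(6)·0.2704^4·0.9627^0 = +0.005349
  k=1: (−1)^1·6.0000/(2)·0.2704^2·0.9627^2 = -0.203361
d^2_{-1,-1}(2.5939) = +0.005349 -0.203361 = -0.198012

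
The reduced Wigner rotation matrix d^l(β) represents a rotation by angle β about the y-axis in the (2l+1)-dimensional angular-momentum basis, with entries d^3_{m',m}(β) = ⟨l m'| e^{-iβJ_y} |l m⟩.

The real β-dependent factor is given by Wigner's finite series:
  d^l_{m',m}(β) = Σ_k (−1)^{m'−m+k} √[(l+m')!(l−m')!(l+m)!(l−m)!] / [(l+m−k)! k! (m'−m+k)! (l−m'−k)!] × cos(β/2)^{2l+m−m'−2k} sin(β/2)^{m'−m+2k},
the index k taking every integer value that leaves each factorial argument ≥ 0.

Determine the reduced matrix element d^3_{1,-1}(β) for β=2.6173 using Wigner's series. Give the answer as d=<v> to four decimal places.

d=0.3695

d^3_{1,-1}(β=2.6173) via Wigner's sum:
Half-angle: c=0.259154, s=0.965836. N=√(24·2·2·24)=48.000000
k∈{0,1,2} keeps every argument non-negative
  k=0: (−1)^2·48.0000/(8)·0.2592^4·0.9658^2 = +0.025246
  k=1: (−1)^3·48.0000/(6)·0.2592^2·0.9658^4 = -0.467541
  k=2: (−1)^4·48.0000/(48)·0.2592^0·0.9658^6 = +0.811746
d^3_{1,-1}(2.6173) = +0.025246 -0.467541 +0.811746 = +0.369451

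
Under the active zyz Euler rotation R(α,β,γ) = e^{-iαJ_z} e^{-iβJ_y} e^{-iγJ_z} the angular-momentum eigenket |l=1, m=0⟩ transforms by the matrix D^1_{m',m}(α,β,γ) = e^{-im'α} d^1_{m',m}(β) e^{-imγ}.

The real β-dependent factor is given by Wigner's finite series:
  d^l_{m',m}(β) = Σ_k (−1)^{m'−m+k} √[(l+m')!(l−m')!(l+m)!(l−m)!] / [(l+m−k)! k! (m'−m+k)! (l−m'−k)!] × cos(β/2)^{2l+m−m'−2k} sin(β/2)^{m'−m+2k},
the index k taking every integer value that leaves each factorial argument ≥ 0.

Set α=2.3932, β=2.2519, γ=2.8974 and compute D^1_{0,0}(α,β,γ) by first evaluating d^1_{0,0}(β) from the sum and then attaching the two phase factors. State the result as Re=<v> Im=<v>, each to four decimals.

Re=-0.6297 Im=0.0000

D^1_{0,0}(2.3932,2.2519,2.8974) = e^{-i·0·2.3932}·d^1_{0,0}(2.2519)·e^{-i·0·2.8974}. Compute d first:
With c≡cos(β/2)=0.430319 and s≡sin(β/2)=0.902677, N=[1·1·1·1]^{1/2}=1.000000
Admissible k: 0..1 (factorial args all ≥0)
  k=0: (−1)^0·1.0000/(1)·0.4303^2·0.9027^0 = +0.185175
  k=1: (−1)^1·1.0000/(1)·0.4303^0·0.9027^2 = -0.814825
d^1_{0,0}(2.2519) = +0.185175 -0.814825 = -0.629651
Phases: e^{-i·(0)·2.3932}=+1.000000+0.000000i, e^{-i·(0)·2.8974}=+1.000000+0.000000i ⇒ D=-0.629651+0.000000i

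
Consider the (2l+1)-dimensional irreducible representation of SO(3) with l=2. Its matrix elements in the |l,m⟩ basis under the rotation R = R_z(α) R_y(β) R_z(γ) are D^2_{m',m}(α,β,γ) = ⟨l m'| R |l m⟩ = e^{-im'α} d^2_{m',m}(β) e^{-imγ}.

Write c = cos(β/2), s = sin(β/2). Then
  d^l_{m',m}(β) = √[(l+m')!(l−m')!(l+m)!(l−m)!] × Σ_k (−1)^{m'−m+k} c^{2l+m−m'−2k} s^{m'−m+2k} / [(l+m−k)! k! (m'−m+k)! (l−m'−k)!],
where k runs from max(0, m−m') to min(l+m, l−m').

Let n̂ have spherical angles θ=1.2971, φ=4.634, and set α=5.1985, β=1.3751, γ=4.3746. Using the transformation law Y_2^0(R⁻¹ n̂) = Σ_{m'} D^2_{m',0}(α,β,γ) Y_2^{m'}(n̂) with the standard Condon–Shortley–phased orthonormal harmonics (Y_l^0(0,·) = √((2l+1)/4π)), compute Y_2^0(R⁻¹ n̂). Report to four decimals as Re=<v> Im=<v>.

Need the full column D^2_{m',0} for m'=−2..2 at α=5.1985, β=1.3751, γ=4.3746.
cos(β/2)=0.772803, sin(β/2)=0.634646
d^2_{-2,0}: single k=2 term ⇒ +0.589218;  D = -0.332004-0.486777i
d^2_{-1,0}: k∈[1..2] ⇒ +0.717487 -0.483881 = +0.233605;  D = +0.109138-0.206544i
d^2_{0,0}: k∈[0..2] ⇒ +0.356677 -0.962189 +0.162228 = -0.443284;  D = -0.443284+0.000000i
d^2_{1,0}: k∈[0..1] ⇒ -0.717487 +0.483881 = -0.233605;  D = -0.109138-0.206544i
d^2_{2,0}: single k=0 term ⇒ +0.589218;  D = -0.332004+0.486777i
Y_2^{m'}(θ=1.2971,φ=4.634) and Σ D·Y over m':
  (-0.3320-0.4868i)·(-0.3537-0.0559i)  (+0.1091-0.2065i)·(-0.0157+0.2004i)  (-0.4433+0.0000i)·(-0.2463+0.0000i)  (-0.1091-0.2065i)·(+0.0157+0.2004i)  (-0.3320+0.4868i)·(-0.3537+0.0559i)
Y_2^0(R⁻¹ n̂) = +0.368930+0.000000i

Re=0.3689 Im=0.0000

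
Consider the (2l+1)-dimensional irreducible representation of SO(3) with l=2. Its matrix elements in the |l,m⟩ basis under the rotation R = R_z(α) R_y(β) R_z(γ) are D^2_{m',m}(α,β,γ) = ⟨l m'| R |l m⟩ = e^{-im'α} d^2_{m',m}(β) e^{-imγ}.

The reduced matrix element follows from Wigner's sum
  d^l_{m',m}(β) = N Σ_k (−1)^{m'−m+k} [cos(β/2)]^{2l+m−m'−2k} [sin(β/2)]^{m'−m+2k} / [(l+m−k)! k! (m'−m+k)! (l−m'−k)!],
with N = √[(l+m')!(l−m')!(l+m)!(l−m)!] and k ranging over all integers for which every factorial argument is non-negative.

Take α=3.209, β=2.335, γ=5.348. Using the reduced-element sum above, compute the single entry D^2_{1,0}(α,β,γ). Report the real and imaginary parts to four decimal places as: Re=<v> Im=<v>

First d^2_{1,0}(β=2.335), then the phase factors e^{-i(1)α} and e^{-i(0)γ}:
With c≡cos(β/2)=0.392452 and s≡sin(β/2)=0.919772, N=[6·1·2·2]^{1/2}=4.898979
k: max(0,(0)−(1))=0 … min(2+(0),2−(1))=1
  k=0: (−1)^1·4.8990/(2)·0.3925^3·0.9198^1 = -0.136181
  k=1: (−1)^2·4.8990/(2)·0.3925^1·0.9198^3 = +0.748003
d^2_{1,0}(2.335) = -0.136181 +0.748003 = +0.611822
Phases: e^{-i·(1)·3.209}=-0.997729+0.067356i, e^{-i·(0)·5.348}=+1.000000+0.000000i ⇒ D=-0.610433+0.041210i

Re=-0.6104 Im=0.0412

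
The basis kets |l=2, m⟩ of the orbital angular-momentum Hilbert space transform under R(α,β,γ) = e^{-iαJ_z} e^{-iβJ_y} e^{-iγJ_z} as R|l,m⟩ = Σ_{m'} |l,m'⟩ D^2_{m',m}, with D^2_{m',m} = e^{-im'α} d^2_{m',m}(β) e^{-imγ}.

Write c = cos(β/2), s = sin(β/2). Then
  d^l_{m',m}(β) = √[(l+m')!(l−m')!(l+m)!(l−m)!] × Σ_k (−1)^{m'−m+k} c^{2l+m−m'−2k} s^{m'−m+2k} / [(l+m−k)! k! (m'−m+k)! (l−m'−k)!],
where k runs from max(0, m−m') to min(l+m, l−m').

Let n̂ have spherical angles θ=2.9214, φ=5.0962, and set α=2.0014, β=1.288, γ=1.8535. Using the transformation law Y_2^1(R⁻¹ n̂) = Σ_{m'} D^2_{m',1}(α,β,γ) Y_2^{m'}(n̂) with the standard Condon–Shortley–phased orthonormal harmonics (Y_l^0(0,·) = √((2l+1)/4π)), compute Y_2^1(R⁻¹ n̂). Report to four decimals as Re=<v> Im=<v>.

Need the full column D^2_{m',1} for m'=−2..2 at α=2.0014, β=1.288, γ=1.8535.
cos(β/2)=0.799701, sin(β/2)=0.600399
d^2_{-2,1}: single k=3 term ⇒ +0.346160;  D = -0.189271+0.289834i
d^2_{-1,1}: k∈[2..3] ⇒ +0.691602 -0.129945 = +0.561657;  D = +0.555525+0.082766i
d^2_{0,1}: k∈[1..2] ⇒ +0.752139 -0.423958 = +0.328180;  D = -0.091547-0.315153i
d^2_{1,1}: k∈[0..1] ⇒ +0.408987 -0.691602 = -0.282615;  D = +0.213714-0.184926i
d^2_{2,1}: single k=0 term ⇒ -0.614119;  D = -0.559007-0.254268i
Y_2^{m'}(θ=2.9214,φ=5.0962) and Σ D·Y over m':
  (-0.1893+0.2898i)·(-0.0133+0.0128i)  (+0.5555+0.0828i)·(-0.0617-0.1527i)  (-0.0915-0.3152i)·(+0.5856+0.0000i)  (+0.2137-0.1849i)·(+0.0617-0.1527i)  (-0.5590-0.2543i)·(-0.0133-0.0128i)
Y_2^1(R⁻¹ n̂) = -0.087329-0.314264i

Re=-0.0873 Im=-0.3143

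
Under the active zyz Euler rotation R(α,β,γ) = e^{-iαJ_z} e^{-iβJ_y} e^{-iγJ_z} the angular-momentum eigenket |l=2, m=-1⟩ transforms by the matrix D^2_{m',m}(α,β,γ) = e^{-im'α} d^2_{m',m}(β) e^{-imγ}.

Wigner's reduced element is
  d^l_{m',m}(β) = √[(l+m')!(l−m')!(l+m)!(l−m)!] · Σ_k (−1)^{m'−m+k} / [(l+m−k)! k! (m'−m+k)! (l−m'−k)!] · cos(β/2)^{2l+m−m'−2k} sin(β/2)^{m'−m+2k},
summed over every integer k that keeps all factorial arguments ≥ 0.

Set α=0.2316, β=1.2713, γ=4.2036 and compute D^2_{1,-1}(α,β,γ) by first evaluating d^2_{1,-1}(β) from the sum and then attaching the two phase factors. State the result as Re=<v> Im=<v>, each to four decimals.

D^2_{1,-1}(0.2316,1.2713,4.2036) = e^{-i·1·0.2316}·d^2_{1,-1}(1.2713)·e^{-i·-1·4.2036}. Compute d first:
Half-angle: c=0.804686, s=0.593701. N=√(6·1·1·6)=6.000000
Admissible k: 0..1 (factorial args all ≥0)
  k=0: (−1)^2·6.0000/(2)·0.8047^2·0.5937^2 = +0.684714
  k=1: (−1)^3·6.0000/(6)·0.8047^0·0.5937^4 = -0.124243
d^2_{1,-1}(1.2713) = +0.684714 -0.124243 = +0.560471
Attach z-rotation phases: D = e^{-i(1)(0.2316)}·(+0.560471)·e^{-i(-1)(4.2036)} = -0.378080-0.413744i

Re=-0.3781 Im=-0.4137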